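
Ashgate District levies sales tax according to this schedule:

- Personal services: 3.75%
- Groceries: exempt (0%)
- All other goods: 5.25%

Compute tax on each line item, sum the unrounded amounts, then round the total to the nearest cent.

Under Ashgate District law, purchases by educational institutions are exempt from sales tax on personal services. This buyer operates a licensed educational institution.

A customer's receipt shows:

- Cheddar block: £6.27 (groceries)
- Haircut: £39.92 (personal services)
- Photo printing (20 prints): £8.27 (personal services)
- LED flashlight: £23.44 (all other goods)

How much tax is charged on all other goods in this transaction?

£1.23

LED flashlight £23.44: all other goods → 5.25% → £1.2306
Tax on all other goods: unrounded sum = £1.2306 → £1.23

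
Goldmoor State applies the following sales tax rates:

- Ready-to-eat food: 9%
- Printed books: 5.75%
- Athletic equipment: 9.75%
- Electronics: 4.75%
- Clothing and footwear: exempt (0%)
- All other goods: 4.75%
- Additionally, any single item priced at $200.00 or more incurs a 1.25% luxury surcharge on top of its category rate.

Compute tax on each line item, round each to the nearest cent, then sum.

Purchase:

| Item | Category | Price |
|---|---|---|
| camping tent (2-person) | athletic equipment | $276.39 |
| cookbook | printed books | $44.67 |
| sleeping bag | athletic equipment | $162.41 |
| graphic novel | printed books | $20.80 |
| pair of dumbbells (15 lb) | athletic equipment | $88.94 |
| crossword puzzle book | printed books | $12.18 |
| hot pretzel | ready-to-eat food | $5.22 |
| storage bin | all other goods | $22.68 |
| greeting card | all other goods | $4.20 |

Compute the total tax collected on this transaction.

Camping tent (2-person) $276.39: athletic equipment → 9.75% + 1.25% surcharge = 11% → $30.40
Cookbook $44.67: printed books → 5.75% → $2.57
Sleeping bag $162.41: athletic equipment → 9.75% → $15.83
Graphic novel $20.80: printed books → 5.75% → $1.20
Pair of dumbbells (15 lb) $88.94: athletic equipment → 9.75% → $8.67
Crossword puzzle book $12.18: printed books → 5.75% → $0.70
Hot pretzel $5.22: ready-to-eat food → 9% → $0.47
Storage bin $22.68: all other goods → 4.75% → $1.08
Greeting card $4.20: all other goods → 4.75% → $0.20
Total tax = $30.40 + $2.57 + $15.83 + $1.20 + $8.67 + $0.70 + $0.47 + $1.08 + $0.20 = $61.12

$61.12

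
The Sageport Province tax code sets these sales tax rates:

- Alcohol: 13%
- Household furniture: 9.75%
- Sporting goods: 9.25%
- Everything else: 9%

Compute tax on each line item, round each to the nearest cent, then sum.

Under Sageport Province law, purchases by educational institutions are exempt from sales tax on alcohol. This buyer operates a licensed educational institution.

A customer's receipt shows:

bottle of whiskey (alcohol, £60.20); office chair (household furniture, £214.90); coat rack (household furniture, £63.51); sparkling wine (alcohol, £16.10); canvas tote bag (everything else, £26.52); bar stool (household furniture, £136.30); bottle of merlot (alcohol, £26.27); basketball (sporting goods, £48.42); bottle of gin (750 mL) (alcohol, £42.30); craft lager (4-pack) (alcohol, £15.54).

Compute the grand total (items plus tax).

Bottle of whiskey £60.20: alcohol, buyer-exempt → 0% → £0.00
Office chair £214.90: household furniture → 9.75% → £20.95
Coat rack £63.51: household furniture → 9.75% → £6.19
Sparkling wine £16.10: alcohol, buyer-exempt → 0% → £0.00
Canvas tote bag £26.52: everything else → 9% → £2.39
Bar stool £136.30: household furniture → 9.75% → £13.29
Bottle of merlot £26.27: alcohol, buyer-exempt → 0% → £0.00
Basketball £48.42: sporting goods → 9.25% → £4.48
Bottle of gin (750 mL) £42.30: alcohol, buyer-exempt → 0% → £0.00
Craft lager (4-pack) £15.54: alcohol, buyer-exempt → 0% → £0.00
Subtotal = £650.06; tax = £47.30; total due = £697.36

£697.36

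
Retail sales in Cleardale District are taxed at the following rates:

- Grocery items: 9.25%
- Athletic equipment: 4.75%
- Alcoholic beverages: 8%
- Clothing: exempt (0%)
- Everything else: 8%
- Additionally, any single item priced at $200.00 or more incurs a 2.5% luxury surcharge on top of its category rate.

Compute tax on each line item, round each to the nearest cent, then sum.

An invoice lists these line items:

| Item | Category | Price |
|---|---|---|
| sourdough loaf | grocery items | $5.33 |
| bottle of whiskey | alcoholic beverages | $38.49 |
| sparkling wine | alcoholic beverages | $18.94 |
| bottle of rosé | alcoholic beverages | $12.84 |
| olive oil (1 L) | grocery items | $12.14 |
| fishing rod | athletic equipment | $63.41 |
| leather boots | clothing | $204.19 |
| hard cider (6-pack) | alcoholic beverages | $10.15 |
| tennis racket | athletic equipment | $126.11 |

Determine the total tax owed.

$22.15

Sourdough loaf $5.33: grocery items → 9.25% → $0.49
Bottle of whiskey $38.49: alcoholic beverages → 8% → $3.08
Sparkling wine $18.94: alcoholic beverages → 8% → $1.52
Bottle of rosé $12.84: alcoholic beverages → 8% → $1.03
Olive oil (1 L) $12.14: grocery items → 9.25% → $1.12
Fishing rod $63.41: athletic equipment → 4.75% → $3.01
Leather boots $204.19: clothing → 0% + 2.5% surcharge = 2.5% → $5.10
Hard cider (6-pack) $10.15: alcoholic beverages → 8% → $0.81
Tennis racket $126.11: athletic equipment → 4.75% → $5.99
Total tax = $0.49 + $3.08 + $1.52 + $1.03 + $1.12 + $3.01 + $5.10 + $0.81 + $5.99 = $22.15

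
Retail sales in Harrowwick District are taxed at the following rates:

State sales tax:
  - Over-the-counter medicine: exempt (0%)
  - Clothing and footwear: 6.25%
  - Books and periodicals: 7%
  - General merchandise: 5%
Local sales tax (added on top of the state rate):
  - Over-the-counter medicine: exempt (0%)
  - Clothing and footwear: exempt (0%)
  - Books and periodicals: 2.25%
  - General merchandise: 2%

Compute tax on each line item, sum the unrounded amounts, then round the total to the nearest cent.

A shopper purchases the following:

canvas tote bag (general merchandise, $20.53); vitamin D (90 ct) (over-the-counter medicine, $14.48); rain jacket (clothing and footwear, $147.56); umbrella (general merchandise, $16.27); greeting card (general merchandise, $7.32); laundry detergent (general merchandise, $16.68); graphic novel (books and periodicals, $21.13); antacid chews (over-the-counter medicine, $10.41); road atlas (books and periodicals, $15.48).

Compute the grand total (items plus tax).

Canvas tote bag $20.53: general merchandise → 5% + 2% local = 7% → $1.4371
Vitamin D (90 ct) $14.48: over-the-counter medicine → 0% + 0% local = 0% → $0.00
Rain jacket $147.56: clothing and footwear → 6.25% + 0% local = 6.25% → $9.2225
Umbrella $16.27: general merchandise → 5% + 2% local = 7% → $1.1389
Greeting card $7.32: general merchandise → 5% + 2% local = 7% → $0.5124
Laundry detergent $16.68: general merchandise → 5% + 2% local = 7% → $1.1676
Graphic novel $21.13: books and periodicals → 7% + 2.25% local = 9.25% → $1.954525
Antacid chews $10.41: over-the-counter medicine → 0% + 0% local = 0% → $0.00
Road atlas $15.48: books and periodicals → 7% + 2.25% local = 9.25% → $1.4319
Subtotal = $269.86; unrounded tax = $16.864925 → $16.86; total due = $286.72

$286.72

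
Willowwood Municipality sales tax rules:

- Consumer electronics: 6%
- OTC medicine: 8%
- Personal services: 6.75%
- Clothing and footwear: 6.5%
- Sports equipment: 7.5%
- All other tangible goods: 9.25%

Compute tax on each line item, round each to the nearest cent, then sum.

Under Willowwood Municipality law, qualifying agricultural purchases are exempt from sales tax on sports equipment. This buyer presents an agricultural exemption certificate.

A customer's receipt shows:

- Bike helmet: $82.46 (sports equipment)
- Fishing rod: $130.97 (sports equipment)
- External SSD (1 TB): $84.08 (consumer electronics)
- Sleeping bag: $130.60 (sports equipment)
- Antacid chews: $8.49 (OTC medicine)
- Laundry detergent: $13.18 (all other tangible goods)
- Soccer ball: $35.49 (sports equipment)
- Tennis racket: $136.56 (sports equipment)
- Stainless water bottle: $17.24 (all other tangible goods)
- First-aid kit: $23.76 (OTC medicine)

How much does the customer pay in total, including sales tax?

Bike helmet $82.46: sports equipment, buyer-exempt → 0% → $0.00
Fishing rod $130.97: sports equipment, buyer-exempt → 0% → $0.00
External SSD (1 TB) $84.08: consumer electronics → 6% → $5.04
Sleeping bag $130.60: sports equipment, buyer-exempt → 0% → $0.00
Antacid chews $8.49: OTC medicine → 8% → $0.68
Laundry detergent $13.18: all other tangible goods → 9.25% → $1.22
Soccer ball $35.49: sports equipment, buyer-exempt → 0% → $0.00
Tennis racket $136.56: sports equipment, buyer-exempt → 0% → $0.00
Stainless water bottle $17.24: all other tangible goods → 9.25% → $1.59
First-aid kit $23.76: OTC medicine → 8% → $1.90
Subtotal = $662.83; tax = $10.43; total due = $673.26

$673.26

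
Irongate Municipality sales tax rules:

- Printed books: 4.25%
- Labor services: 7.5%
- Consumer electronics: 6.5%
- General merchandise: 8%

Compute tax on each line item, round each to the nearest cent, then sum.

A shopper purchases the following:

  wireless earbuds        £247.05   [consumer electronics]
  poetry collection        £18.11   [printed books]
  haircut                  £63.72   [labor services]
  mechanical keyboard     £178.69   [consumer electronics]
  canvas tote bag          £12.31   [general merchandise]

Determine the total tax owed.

Wireless earbuds £247.05: consumer electronics → 6.5% → £16.06
Poetry collection £18.11: printed books → 4.25% → £0.77
Haircut £63.72: labor services → 7.5% → £4.78
Mechanical keyboard £178.69: consumer electronics → 6.5% → £11.61
Canvas tote bag £12.31: general merchandise → 8% → £0.98
Total tax = £16.06 + £0.77 + £4.78 + £11.61 + £0.98 = £34.20

£34.20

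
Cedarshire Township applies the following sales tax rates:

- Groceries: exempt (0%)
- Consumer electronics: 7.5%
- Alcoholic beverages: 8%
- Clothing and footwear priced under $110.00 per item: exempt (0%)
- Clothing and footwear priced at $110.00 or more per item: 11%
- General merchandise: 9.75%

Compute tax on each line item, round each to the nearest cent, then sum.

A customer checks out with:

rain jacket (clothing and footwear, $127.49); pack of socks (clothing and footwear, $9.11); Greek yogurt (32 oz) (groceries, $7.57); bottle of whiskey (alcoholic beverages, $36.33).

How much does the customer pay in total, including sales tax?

Rain jacket $127.49: clothing and footwear, $110.00 or more → 11% → $14.02
Pack of socks $9.11: clothing and footwear, under $110.00 → 0% → $0.00
Greek yogurt (32 oz) $7.57: groceries → 0% → $0.00
Bottle of whiskey $36.33: alcoholic beverages → 8% → $2.91
Subtotal = $180.50; tax = $16.93; total due = $197.43

$197.43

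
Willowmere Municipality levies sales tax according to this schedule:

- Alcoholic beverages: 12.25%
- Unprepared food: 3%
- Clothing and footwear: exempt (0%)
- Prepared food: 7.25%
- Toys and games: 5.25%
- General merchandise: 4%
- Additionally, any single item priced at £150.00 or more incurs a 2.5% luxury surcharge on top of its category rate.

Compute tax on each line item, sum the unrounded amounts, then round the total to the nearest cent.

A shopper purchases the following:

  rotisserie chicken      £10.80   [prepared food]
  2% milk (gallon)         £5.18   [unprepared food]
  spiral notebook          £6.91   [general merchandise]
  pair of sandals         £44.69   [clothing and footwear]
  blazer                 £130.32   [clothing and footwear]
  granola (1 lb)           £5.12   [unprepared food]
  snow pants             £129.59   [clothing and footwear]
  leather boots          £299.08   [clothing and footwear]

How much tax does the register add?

Rotisserie chicken £10.80: prepared food → 7.25% → £0.783
2% milk (gallon) £5.18: unprepared food → 3% → £0.1554
Spiral notebook £6.91: general merchandise → 4% → £0.2764
Pair of sandals £44.69: clothing and footwear → 0% → £0.00
Blazer £130.32: clothing and footwear → 0% → £0.00
Granola (1 lb) £5.12: unprepared food → 3% → £0.1536
Snow pants £129.59: clothing and footwear → 0% → £0.00
Leather boots £299.08: clothing and footwear → 0% + 2.5% surcharge = 2.5% → £7.477
Unrounded tax sum = £8.8454 → £8.85

£8.85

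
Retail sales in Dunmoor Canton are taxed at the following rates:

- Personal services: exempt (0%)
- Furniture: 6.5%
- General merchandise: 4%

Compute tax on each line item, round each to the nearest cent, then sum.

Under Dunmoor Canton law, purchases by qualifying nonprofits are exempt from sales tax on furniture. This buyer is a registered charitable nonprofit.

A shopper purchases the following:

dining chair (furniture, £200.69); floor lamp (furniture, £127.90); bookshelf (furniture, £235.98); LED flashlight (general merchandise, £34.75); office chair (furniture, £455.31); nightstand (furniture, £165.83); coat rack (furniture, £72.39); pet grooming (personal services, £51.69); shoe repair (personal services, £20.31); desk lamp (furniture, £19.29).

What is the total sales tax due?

Dining chair £200.69: furniture, buyer-exempt → 0% → £0.00
Floor lamp £127.90: furniture, buyer-exempt → 0% → £0.00
Bookshelf £235.98: furniture, buyer-exempt → 0% → £0.00
LED flashlight £34.75: general merchandise → 4% → £1.39
Office chair £455.31: furniture, buyer-exempt → 0% → £0.00
Nightstand £165.83: furniture, buyer-exempt → 0% → £0.00
Coat rack £72.39: furniture, buyer-exempt → 0% → £0.00
Pet grooming £51.69: personal services → 0% → £0.00
Shoe repair £20.31: personal services → 0% → £0.00
Desk lamp £19.29: furniture, buyer-exempt → 0% → £0.00
Total tax = £1.39

£1.39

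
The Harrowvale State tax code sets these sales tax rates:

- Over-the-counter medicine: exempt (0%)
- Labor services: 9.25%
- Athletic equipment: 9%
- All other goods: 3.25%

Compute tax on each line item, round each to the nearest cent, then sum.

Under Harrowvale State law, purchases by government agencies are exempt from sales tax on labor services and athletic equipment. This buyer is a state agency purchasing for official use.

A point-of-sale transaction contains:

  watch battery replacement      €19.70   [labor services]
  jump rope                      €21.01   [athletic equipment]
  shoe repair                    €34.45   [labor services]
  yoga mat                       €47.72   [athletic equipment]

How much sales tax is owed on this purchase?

€0.00

Watch battery replacement €19.70: labor services, buyer-exempt → 0% → €0.00
Jump rope €21.01: athletic equipment, buyer-exempt → 0% → €0.00
Shoe repair €34.45: labor services, buyer-exempt → 0% → €0.00
Yoga mat €47.72: athletic equipment, buyer-exempt → 0% → €0.00
Total tax = €0.00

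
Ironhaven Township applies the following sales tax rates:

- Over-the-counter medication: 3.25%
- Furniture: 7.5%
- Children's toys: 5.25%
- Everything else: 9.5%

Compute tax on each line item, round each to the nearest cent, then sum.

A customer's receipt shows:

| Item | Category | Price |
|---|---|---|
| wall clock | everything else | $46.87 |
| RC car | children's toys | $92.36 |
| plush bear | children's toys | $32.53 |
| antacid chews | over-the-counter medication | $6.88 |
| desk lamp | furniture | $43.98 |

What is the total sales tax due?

$14.53

Wall clock $46.87: everything else → 9.5% → $4.45
RC car $92.36: children's toys → 5.25% → $4.85
Plush bear $32.53: children's toys → 5.25% → $1.71
Antacid chews $6.88: over-the-counter medication → 3.25% → $0.22
Desk lamp $43.98: furniture → 7.5% → $3.30
Total tax = $4.45 + $4.85 + $1.71 + $0.22 + $3.30 = $14.53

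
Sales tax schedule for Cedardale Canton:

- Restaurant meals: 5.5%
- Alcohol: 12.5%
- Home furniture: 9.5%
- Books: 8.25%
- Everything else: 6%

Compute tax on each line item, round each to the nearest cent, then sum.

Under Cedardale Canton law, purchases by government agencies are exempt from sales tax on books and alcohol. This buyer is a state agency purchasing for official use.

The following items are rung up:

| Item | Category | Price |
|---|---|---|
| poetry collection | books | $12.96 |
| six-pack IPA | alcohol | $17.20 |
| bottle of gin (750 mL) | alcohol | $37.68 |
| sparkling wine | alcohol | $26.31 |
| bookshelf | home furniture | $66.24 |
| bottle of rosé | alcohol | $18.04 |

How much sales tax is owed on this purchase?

Poetry collection $12.96: books, buyer-exempt → 0% → $0.00
Six-pack IPA $17.20: alcohol, buyer-exempt → 0% → $0.00
Bottle of gin (750 mL) $37.68: alcohol, buyer-exempt → 0% → $0.00
Sparkling wine $26.31: alcohol, buyer-exempt → 0% → $0.00
Bookshelf $66.24: home furniture → 9.5% → $6.29
Bottle of rosé $18.04: alcohol, buyer-exempt → 0% → $0.00
Total tax = $6.29

$6.29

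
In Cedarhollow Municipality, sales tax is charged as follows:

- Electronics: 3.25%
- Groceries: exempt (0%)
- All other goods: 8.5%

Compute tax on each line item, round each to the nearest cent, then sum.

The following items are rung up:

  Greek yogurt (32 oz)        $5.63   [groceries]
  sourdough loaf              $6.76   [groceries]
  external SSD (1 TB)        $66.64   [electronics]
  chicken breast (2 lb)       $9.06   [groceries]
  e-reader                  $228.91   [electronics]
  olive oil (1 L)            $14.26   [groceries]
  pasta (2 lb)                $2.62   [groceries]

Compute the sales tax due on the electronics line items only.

$9.61

External SSD (1 TB) $66.64: electronics → 3.25% → $2.17
E-reader $228.91: electronics → 3.25% → $7.44
Tax on electronics = $2.17 + $7.44 = $9.61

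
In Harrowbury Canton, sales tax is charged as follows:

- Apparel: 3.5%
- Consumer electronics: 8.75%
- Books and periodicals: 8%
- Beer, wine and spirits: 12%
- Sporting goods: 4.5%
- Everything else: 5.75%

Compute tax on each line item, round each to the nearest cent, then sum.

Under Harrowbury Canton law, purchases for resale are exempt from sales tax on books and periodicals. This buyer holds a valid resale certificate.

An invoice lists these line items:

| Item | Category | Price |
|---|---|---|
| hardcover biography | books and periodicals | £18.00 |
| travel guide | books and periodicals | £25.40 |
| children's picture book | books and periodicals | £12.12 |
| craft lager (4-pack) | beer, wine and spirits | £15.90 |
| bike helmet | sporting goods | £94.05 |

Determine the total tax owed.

£6.14

Hardcover biography £18.00: books and periodicals, buyer-exempt → 0% → £0.00
Travel guide £25.40: books and periodicals, buyer-exempt → 0% → £0.00
Children's picture book £12.12: books and periodicals, buyer-exempt → 0% → £0.00
Craft lager (4-pack) £15.90: beer, wine and spirits → 12% → £1.91
Bike helmet £94.05: sporting goods → 4.5% → £4.23
Total tax = £1.91 + £4.23 = £6.14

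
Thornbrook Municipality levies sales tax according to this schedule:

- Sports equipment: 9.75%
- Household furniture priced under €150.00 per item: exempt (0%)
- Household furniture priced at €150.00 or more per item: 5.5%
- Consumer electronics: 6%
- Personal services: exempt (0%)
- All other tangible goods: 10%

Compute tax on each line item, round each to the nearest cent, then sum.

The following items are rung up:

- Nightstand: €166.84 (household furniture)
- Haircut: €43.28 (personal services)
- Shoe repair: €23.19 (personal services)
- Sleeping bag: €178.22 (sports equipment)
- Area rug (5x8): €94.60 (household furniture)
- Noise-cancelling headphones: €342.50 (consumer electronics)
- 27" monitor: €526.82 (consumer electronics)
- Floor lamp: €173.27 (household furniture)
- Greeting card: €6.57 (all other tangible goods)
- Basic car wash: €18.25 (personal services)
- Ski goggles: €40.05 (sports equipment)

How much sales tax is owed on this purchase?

€92.81

Nightstand €166.84: household furniture, €150.00 or more → 5.5% → €9.18
Haircut €43.28: personal services → 0% → €0.00
Shoe repair €23.19: personal services → 0% → €0.00
Sleeping bag €178.22: sports equipment → 9.75% → €17.38
Area rug (5x8) €94.60: household furniture, under €150.00 → 0% → €0.00
Noise-cancelling headphones €342.50: consumer electronics → 6% → €20.55
27" monitor €526.82: consumer electronics → 6% → €31.61
Floor lamp €173.27: household furniture, €150.00 or more → 5.5% → €9.53
Greeting card €6.57: all other tangible goods → 10% → €0.66
Basic car wash €18.25: personal services → 0% → €0.00
Ski goggles €40.05: sports equipment → 9.75% → €3.90
Total tax = €9.18 + €17.38 + €20.55 + €31.61 + €9.53 + €0.66 + €3.90 = €92.81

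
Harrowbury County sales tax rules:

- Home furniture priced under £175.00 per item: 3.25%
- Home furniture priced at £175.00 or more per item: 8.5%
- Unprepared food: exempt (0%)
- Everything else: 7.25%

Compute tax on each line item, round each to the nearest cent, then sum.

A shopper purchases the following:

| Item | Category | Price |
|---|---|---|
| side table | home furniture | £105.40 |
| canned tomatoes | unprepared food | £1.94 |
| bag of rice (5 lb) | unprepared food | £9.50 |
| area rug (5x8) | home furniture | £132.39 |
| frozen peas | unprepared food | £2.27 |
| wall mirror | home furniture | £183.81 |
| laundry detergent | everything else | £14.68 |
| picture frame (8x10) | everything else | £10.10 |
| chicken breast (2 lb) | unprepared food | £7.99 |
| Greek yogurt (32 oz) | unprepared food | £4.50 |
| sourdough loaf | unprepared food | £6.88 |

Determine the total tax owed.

Side table £105.40: home furniture, under £175.00 → 3.25% → £3.43
Canned tomatoes £1.94: unprepared food → 0% → £0.00
Bag of rice (5 lb) £9.50: unprepared food → 0% → £0.00
Area rug (5x8) £132.39: home furniture, under £175.00 → 3.25% → £4.30
Frozen peas £2.27: unprepared food → 0% → £0.00
Wall mirror £183.81: home furniture, £175.00 or more → 8.5% → £15.62
Laundry detergent £14.68: everything else → 7.25% → £1.06
Picture frame (8x10) £10.10: everything else → 7.25% → £0.73
Chicken breast (2 lb) £7.99: unprepared food → 0% → £0.00
Greek yogurt (32 oz) £4.50: unprepared food → 0% → £0.00
Sourdough loaf £6.88: unprepared food → 0% → £0.00
Total tax = £3.43 + £4.30 + £15.62 + £1.06 + £0.73 = £25.14

£25.14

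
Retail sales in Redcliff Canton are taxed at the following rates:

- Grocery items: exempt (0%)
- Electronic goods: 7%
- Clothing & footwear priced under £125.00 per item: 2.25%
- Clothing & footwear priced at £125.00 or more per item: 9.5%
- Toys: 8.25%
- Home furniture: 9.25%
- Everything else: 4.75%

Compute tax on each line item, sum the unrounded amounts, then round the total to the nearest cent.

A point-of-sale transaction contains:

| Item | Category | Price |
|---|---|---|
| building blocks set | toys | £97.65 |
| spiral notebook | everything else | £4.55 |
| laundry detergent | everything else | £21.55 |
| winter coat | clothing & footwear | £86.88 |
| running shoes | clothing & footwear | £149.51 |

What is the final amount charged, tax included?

Building blocks set £97.65: toys → 8.25% → £8.056125
Spiral notebook £4.55: everything else → 4.75% → £0.216125
Laundry detergent £21.55: everything else → 4.75% → £1.023625
Winter coat £86.88: clothing & footwear, under £125.00 → 2.25% → £1.9548
Running shoes £149.51: clothing & footwear, £125.00 or more → 9.5% → £14.20345
Subtotal = £360.14; unrounded tax = £25.454125 → £25.45; total due = £385.59

£385.59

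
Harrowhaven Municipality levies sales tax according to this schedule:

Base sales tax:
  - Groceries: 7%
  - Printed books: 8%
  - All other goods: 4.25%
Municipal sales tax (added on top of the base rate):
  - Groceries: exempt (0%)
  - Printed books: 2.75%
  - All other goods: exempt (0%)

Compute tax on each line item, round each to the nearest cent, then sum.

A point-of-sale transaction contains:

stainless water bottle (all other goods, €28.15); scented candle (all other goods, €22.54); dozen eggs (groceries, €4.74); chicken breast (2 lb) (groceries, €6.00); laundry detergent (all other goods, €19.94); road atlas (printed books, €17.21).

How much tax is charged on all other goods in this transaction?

€3.01

Stainless water bottle €28.15: all other goods → 4.25% + 0% municipal = 4.25% → €1.20
Scented candle €22.54: all other goods → 4.25% + 0% municipal = 4.25% → €0.96
Laundry detergent €19.94: all other goods → 4.25% + 0% municipal = 4.25% → €0.85
Tax on all other goods = €1.20 + €0.96 + €0.85 = €3.01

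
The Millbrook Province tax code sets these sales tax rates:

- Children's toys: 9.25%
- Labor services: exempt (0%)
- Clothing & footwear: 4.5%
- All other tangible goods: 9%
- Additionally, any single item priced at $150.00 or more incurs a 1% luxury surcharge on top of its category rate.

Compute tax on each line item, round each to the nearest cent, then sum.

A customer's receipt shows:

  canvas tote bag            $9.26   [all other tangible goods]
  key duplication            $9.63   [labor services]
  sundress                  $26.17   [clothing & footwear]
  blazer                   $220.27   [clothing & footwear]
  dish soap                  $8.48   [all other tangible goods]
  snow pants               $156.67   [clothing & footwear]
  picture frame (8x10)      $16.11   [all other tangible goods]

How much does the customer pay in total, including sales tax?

$471.54

Canvas tote bag $9.26: all other tangible goods → 9% → $0.83
Key duplication $9.63: labor services → 0% → $0.00
Sundress $26.17: clothing & footwear → 4.5% → $1.18
Blazer $220.27: clothing & footwear → 4.5% + 1% surcharge = 5.5% → $12.11
Dish soap $8.48: all other tangible goods → 9% → $0.76
Snow pants $156.67: clothing & footwear → 4.5% + 1% surcharge = 5.5% → $8.62
Picture frame (8x10) $16.11: all other tangible goods → 9% → $1.45
Subtotal = $446.59; tax = $24.95; total due = $471.54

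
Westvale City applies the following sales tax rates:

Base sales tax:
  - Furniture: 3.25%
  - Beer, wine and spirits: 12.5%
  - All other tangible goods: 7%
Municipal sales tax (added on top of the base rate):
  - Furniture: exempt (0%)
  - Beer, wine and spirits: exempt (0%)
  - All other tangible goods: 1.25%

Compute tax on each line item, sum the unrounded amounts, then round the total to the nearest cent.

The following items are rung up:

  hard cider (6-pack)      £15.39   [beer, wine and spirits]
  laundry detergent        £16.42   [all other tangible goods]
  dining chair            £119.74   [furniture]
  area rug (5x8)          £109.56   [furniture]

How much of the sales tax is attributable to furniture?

£7.45

Dining chair £119.74: furniture → 3.25% + 0% municipal = 3.25% → £3.89155
Area rug (5x8) £109.56: furniture → 3.25% + 0% municipal = 3.25% → £3.5607
Tax on furniture: unrounded sum = £7.45225 → £7.45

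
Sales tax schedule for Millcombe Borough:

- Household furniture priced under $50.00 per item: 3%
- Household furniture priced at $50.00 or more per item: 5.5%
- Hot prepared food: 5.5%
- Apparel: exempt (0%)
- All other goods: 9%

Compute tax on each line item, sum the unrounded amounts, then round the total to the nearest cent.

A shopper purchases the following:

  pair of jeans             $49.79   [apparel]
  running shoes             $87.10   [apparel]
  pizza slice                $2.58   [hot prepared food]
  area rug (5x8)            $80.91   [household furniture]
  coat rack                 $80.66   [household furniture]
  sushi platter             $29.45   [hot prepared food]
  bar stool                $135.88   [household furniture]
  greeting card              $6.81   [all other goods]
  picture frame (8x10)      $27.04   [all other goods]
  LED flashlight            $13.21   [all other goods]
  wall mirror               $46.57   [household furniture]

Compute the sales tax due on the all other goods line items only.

Greeting card $6.81: all other goods → 9% → $0.6129
Picture frame (8x10) $27.04: all other goods → 9% → $2.4336
LED flashlight $13.21: all other goods → 9% → $1.1889
Tax on all other goods: unrounded sum = $4.2354 → $4.24

$4.24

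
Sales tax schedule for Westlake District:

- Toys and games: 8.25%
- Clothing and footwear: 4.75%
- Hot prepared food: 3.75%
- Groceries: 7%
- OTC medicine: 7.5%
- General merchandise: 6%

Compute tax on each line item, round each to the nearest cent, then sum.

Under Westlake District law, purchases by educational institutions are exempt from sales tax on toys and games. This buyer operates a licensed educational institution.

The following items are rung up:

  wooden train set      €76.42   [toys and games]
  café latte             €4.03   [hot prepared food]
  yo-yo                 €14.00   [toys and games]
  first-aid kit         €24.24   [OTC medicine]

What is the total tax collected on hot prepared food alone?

Café latte €4.03: hot prepared food → 3.75% → €0.15
Tax on hot prepared food = €0.15

€0.15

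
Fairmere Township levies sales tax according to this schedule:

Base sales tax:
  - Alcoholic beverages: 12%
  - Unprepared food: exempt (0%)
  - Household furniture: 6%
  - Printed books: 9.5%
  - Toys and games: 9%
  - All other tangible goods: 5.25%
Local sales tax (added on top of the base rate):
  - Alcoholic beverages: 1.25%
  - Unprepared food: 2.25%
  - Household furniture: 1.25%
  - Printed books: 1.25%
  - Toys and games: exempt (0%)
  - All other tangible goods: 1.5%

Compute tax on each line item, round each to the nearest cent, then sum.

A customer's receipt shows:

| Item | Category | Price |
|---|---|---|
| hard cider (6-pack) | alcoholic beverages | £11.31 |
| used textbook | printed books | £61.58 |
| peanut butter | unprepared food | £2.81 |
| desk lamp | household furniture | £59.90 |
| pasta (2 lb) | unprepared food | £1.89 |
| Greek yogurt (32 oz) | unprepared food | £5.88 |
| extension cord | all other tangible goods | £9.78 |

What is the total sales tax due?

Hard cider (6-pack) £11.31: alcoholic beverages → 12% + 1.25% local = 13.25% → £1.50
Used textbook £61.58: printed books → 9.5% + 1.25% local = 10.75% → £6.62
Peanut butter £2.81: unprepared food → 0% + 2.25% local = 2.25% → £0.06
Desk lamp £59.90: household furniture → 6% + 1.25% local = 7.25% → £4.34
Pasta (2 lb) £1.89: unprepared food → 0% + 2.25% local = 2.25% → £0.04
Greek yogurt (32 oz) £5.88: unprepared food → 0% + 2.25% local = 2.25% → £0.13
Extension cord £9.78: all other tangible goods → 5.25% + 1.5% local = 6.75% → £0.66
Total tax = £1.50 + £6.62 + £0.06 + £4.34 + £0.04 + £0.13 + £0.66 = £13.35

£13.35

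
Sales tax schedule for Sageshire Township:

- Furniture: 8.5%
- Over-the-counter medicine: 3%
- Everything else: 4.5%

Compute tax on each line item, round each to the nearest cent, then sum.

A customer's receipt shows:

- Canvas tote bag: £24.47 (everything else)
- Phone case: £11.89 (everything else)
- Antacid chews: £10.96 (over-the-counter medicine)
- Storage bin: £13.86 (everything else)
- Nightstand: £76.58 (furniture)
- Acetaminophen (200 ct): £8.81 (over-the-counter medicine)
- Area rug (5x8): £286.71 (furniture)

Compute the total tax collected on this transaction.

Canvas tote bag £24.47: everything else → 4.5% → £1.10
Phone case £11.89: everything else → 4.5% → £0.54
Antacid chews £10.96: over-the-counter medicine → 3% → £0.33
Storage bin £13.86: everything else → 4.5% → £0.62
Nightstand £76.58: furniture → 8.5% → £6.51
Acetaminophen (200 ct) £8.81: over-the-counter medicine → 3% → £0.26
Area rug (5x8) £286.71: furniture → 8.5% → £24.37
Total tax = £1.10 + £0.54 + £0.33 + £0.62 + £6.51 + £0.26 + £24.37 = £33.73

£33.73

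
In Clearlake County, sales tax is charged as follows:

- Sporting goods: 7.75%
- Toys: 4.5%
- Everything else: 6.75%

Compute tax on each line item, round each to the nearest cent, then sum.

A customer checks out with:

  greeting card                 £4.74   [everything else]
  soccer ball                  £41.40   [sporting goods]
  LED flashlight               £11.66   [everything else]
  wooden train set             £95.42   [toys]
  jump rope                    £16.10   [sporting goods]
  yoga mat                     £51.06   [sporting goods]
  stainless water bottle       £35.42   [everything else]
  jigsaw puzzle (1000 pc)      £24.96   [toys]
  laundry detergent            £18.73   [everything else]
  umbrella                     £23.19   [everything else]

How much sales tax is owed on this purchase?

Greeting card £4.74: everything else → 6.75% → £0.32
Soccer ball £41.40: sporting goods → 7.75% → £3.21
LED flashlight £11.66: everything else → 6.75% → £0.79
Wooden train set £95.42: toys → 4.5% → £4.29
Jump rope £16.10: sporting goods → 7.75% → £1.25
Yoga mat £51.06: sporting goods → 7.75% → £3.96
Stainless water bottle £35.42: everything else → 6.75% → £2.39
Jigsaw puzzle (1000 pc) £24.96: toys → 4.5% → £1.12
Laundry detergent £18.73: everything else → 6.75% → £1.26
Umbrella £23.19: everything else → 6.75% → £1.57
Total tax = £0.32 + £3.21 + £0.79 + £4.29 + £1.25 + £3.96 + £2.39 + £1.12 + £1.26 + £1.57 = £20.16

£20.16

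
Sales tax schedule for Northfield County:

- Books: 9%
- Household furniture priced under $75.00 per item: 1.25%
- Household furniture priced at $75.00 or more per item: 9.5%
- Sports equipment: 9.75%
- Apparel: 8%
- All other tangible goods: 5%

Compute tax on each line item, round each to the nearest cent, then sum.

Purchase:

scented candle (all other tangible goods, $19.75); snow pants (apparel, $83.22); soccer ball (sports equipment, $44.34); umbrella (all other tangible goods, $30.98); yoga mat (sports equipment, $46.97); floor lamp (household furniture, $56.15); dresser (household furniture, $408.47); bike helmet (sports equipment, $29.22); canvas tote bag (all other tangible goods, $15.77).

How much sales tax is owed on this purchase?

Scented candle $19.75: all other tangible goods → 5% → $0.99
Snow pants $83.22: apparel → 8% → $6.66
Soccer ball $44.34: sports equipment → 9.75% → $4.32
Umbrella $30.98: all other tangible goods → 5% → $1.55
Yoga mat $46.97: sports equipment → 9.75% → $4.58
Floor lamp $56.15: household furniture, under $75.00 → 1.25% → $0.70
Dresser $408.47: household furniture, $75.00 or more → 9.5% → $38.80
Bike helmet $29.22: sports equipment → 9.75% → $2.85
Canvas tote bag $15.77: all other tangible goods → 5% → $0.79
Total tax = $0.99 + $6.66 + $4.32 + $1.55 + $4.58 + $0.70 + $38.80 + $2.85 + $0.79 = $61.24

$61.24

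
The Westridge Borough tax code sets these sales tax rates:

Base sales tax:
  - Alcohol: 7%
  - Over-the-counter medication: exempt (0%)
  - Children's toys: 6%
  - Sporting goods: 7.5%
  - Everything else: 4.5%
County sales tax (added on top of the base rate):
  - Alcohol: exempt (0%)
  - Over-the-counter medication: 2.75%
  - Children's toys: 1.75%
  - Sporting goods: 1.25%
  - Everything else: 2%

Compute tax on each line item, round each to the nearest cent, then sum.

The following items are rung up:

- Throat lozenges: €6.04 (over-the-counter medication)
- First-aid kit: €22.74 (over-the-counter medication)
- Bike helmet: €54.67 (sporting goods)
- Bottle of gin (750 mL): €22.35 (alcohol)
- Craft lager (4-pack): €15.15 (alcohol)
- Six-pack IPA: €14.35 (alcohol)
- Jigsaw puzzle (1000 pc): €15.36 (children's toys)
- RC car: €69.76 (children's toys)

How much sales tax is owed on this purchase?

Throat lozenges €6.04: over-the-counter medication → 0% + 2.75% county = 2.75% → €0.17
First-aid kit €22.74: over-the-counter medication → 0% + 2.75% county = 2.75% → €0.63
Bike helmet €54.67: sporting goods → 7.5% + 1.25% county = 8.75% → €4.78
Bottle of gin (750 mL) €22.35: alcohol → 7% + 0% county = 7% → €1.56
Craft lager (4-pack) €15.15: alcohol → 7% + 0% county = 7% → €1.06
Six-pack IPA €14.35: alcohol → 7% + 0% county = 7% → €1.00
Jigsaw puzzle (1000 pc) €15.36: children's toys → 6% + 1.75% county = 7.75% → €1.19
RC car €69.76: children's toys → 6% + 1.75% county = 7.75% → €5.41
Total tax = €0.17 + €0.63 + €4.78 + €1.56 + €1.06 + €1.00 + €1.19 + €5.41 = €15.80

€15.80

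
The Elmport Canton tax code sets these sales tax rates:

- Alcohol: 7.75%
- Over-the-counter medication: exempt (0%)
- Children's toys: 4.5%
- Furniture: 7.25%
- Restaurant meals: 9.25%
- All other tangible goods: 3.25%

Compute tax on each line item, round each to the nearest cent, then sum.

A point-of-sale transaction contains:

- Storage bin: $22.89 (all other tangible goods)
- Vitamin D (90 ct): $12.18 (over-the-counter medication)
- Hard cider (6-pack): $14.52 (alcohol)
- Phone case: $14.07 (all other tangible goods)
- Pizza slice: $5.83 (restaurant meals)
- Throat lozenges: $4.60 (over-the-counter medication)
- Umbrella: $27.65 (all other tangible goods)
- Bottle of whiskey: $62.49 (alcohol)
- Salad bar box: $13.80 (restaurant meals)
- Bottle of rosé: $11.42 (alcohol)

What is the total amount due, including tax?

Storage bin $22.89: all other tangible goods → 3.25% → $0.74
Vitamin D (90 ct) $12.18: over-the-counter medication → 0% → $0.00
Hard cider (6-pack) $14.52: alcohol → 7.75% → $1.13
Phone case $14.07: all other tangible goods → 3.25% → $0.46
Pizza slice $5.83: restaurant meals → 9.25% → $0.54
Throat lozenges $4.60: over-the-counter medication → 0% → $0.00
Umbrella $27.65: all other tangible goods → 3.25% → $0.90
Bottle of whiskey $62.49: alcohol → 7.75% → $4.84
Salad bar box $13.80: restaurant meals → 9.25% → $1.28
Bottle of rosé $11.42: alcohol → 7.75% → $0.89
Subtotal = $189.45; tax = $10.78; total due = $200.23

$200.23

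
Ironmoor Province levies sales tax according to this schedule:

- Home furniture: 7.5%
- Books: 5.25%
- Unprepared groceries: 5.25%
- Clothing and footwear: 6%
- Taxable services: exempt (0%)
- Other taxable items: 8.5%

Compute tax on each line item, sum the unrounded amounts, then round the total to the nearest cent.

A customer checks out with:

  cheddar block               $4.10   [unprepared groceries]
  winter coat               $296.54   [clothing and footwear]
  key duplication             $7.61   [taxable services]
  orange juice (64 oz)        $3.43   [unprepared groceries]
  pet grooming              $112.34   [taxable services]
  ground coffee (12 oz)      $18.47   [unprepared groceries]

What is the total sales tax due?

Cheddar block $4.10: unprepared groceries → 5.25% → $0.21525
Winter coat $296.54: clothing and footwear → 6% → $17.7924
Key duplication $7.61: taxable services → 0% → $0.00
Orange juice (64 oz) $3.43: unprepared groceries → 5.25% → $0.180075
Pet grooming $112.34: taxable services → 0% → $0.00
Ground coffee (12 oz) $18.47: unprepared groceries → 5.25% → $0.969675
Unrounded tax sum = $19.1574 → $19.16

$19.16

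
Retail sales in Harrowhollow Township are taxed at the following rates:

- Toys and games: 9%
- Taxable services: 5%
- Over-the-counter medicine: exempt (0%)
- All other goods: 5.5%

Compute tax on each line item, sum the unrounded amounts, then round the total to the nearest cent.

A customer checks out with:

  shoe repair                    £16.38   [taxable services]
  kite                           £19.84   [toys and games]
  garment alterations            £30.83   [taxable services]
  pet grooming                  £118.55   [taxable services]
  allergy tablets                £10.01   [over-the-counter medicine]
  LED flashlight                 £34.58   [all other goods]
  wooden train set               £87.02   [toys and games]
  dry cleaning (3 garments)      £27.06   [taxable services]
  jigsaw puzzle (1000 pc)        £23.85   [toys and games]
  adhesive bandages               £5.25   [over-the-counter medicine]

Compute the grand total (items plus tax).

Shoe repair £16.38: taxable services → 5% → £0.819
Kite £19.84: toys and games → 9% → £1.7856
Garment alterations £30.83: taxable services → 5% → £1.5415
Pet grooming £118.55: taxable services → 5% → £5.9275
Allergy tablets £10.01: over-the-counter medicine → 0% → £0.00
LED flashlight £34.58: all other goods → 5.5% → £1.9019
Wooden train set £87.02: toys and games → 9% → £7.8318
Dry cleaning (3 garments) £27.06: taxable services → 5% → £1.353
Jigsaw puzzle (1000 pc) £23.85: toys and games → 9% → £2.1465
Adhesive bandages £5.25: over-the-counter medicine → 0% → £0.00
Subtotal = £373.37; unrounded tax = £23.3068 → £23.31; total due = £396.68

£396.68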